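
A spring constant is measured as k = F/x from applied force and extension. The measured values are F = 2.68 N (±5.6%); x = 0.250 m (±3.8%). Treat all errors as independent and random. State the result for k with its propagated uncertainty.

Relative error in a monomial: (δk/k)² = Σ (nᵢ · δxᵢ/xᵢ)².
  (1·δF/F)² = (1×0.0560)² = 0.00314;  (-1·δx/x)² = (-1×0.0380)² = 0.00144
δk/k = √(0.00458) = 0.0677
k = 10.7 N/m, so δk = 0.0677 × 10.7 = 0.725 N/m.

10.7 ± 0.725 N/m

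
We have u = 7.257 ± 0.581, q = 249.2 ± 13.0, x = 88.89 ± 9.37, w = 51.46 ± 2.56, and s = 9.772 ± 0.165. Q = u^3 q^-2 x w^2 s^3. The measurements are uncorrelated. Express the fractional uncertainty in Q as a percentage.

30.4%

Each factor contributes (exponent × relative error)² to (δQ/Q)²:
  (3·δu/u)² = (3×0.0801)² = 0.0577;  (-2·δq/q)² = (-2×0.0522)² = 0.0109;  (1·δx/x)² = (1×0.105)² = 0.0111;  (2·δw/w)² = (2×0.0497)² = 0.00990;  (3·δs/s)² = (3×0.0169)² = 0.00257
δQ/Q = √(0.0921) = 0.304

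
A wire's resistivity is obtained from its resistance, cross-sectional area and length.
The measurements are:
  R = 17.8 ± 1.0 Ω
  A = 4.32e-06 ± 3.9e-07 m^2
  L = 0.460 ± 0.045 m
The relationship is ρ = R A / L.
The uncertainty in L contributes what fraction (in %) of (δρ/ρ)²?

(δρ/ρ)² = (1·δR/R)² + (1·δA/A)² + (-1·δL/L)²
  R term: (1×0.0562)² = 0.00316
  A term: (1×0.0903)² = 0.00815
  L term: (-1×0.0978)² = 0.00957
Total = 0.0209. Share from L = 0.00957/0.0209 = 0.458.

45.8%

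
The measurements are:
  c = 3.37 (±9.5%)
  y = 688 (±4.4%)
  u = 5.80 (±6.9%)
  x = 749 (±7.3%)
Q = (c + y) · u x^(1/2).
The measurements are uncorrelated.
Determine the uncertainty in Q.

9820

Let w = c + y = 691. δw = √(δc² + δy²) = √(0.102 + 916) = 30.3, so δw/w = 0.0438.
Q is then a monomial in w, u, x:
δQ/Q = √((δw/w)² + (1·δu/u)² + (½·δx/x)²) = √(0.00192 + 0.00476 + 0.00133) = 0.0895
Q = 1.1e+05, so δQ = 0.0895 × 1.1e+05 = 9820.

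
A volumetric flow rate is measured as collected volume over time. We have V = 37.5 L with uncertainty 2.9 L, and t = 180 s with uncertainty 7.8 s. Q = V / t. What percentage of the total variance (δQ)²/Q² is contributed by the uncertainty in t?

(δQ/Q)² = (1·δV/V)² + (-1·δt/t)²
  V term: (1×0.0773)² = 0.00598
  t term: (-1×0.0433)² = 0.00188
Total = 0.00786. Share from t = 0.00188/0.00786 = 0.239.

23.9%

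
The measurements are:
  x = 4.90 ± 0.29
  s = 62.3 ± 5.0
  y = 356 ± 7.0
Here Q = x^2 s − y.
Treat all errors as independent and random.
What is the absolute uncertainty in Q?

Let p = x^2·s = 1500. δp/p = √((2·δx/x)² + (1·δs/s)²) = √(0.0140 + 0.00644) = 0.143, so δp = 214.
Q = p − y: δQ = √(δp² + δy²) = √(45800 + 49.0) = 214

214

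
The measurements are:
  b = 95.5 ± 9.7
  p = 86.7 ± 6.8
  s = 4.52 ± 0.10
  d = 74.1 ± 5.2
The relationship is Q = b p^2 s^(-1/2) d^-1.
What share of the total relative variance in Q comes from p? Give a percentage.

61.6%

(δQ/Q)² = (1·δb/b)² + (2·δp/p)² + (−½·δs/s)² + (-1·δd/d)²
  b term: (1×0.102)² = 0.0103
  p term: (2×0.0784)² = 0.0246
  s term: (-0.5×0.0221)² = 0.000122
  d term: (-1×0.0702)² = 0.00492
Total = 0.0400. Share from p = 0.0246/0.0400 = 0.616.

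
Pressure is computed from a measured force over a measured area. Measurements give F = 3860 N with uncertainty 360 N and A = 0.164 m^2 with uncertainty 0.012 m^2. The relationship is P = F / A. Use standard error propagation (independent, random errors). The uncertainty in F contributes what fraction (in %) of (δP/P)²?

61.9%

(δP/P)² = (1·δF/F)² + (-1·δA/A)²
  F term: (1×0.0933)² = 0.00870
  A term: (-1×0.0732)² = 0.00535
Total = 0.0141. Share from F = 0.00870/0.0141 = 0.619.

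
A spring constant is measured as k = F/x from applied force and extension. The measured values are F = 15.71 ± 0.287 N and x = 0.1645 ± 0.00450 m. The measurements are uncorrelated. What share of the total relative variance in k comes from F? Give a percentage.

(δk/k)² = (1·δF/F)² + (-1·δx/x)²
  F term: (1×0.0183)² = 0.000334
  x term: (-1×0.0274)² = 0.000748
Total = 0.00108. Share from F = 0.000334/0.00108 = 0.308.

30.8%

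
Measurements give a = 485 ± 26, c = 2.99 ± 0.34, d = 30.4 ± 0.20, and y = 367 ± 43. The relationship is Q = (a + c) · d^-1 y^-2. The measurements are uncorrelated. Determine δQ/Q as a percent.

24.0%

Let u = a + c = 488. δu = √(δa² + δc²) = √(676 + 0.116) = 26.0, so δu/u = 0.0533.
Q is then a monomial in u, d, y:
δQ/Q = √((δu/u)² + (-1·δd/d)² + (-2·δy/y)²) = √(0.00284 + 4.33e-05 + 0.0549) = 0.240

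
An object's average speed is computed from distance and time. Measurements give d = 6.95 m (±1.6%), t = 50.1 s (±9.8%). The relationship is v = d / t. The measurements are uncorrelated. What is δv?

0.0138 m/s

Products/powers → add relative errors in quadrature, weighted by exponent:
  (1·δd/d)² = (1×0.0160)² = 0.000256;  (-1·δt/t)² = (-1×0.0980)² = 0.00960
δv/v = √(0.00986) = 0.0993
v = 0.139 m/s, so δv = 0.0993 × 0.139 = 0.0138 m/s.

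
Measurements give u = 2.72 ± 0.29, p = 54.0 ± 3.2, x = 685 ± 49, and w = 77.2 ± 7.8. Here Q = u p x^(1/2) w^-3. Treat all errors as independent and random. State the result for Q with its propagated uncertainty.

For a monomial Q ∝ u, p, x^(1/2), w^-3, fractional errors add in quadrature:
  (1·δu/u)² = (1×0.107)² = 0.0114;  (1·δp/p)² = (1×0.0593)² = 0.00351;  (½·δx/x)² = (0.5×0.0715)² = 0.00128;  (-3·δw/w)² = (-3×0.101)² = 0.0919
δQ/Q = √(0.108) = 0.329
Q = 0.00836, so δQ = 0.329 × 0.00836 = 0.00275.

0.00836 ± 0.00275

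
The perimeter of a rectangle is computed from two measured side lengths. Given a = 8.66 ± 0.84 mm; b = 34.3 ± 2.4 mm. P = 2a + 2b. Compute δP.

5.09 mm

For a sum/difference, combine absolute errors in quadrature:
  (2·δa)² = 2.82;  (2·δb)² = 23.0
δP = √(25.9) = 5.09 mm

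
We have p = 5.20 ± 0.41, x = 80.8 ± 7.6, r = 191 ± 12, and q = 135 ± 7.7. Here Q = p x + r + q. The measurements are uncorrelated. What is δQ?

Let w = p·x = 420. δw/w = √((1·δp/p)² + (1·δx/x)²) = √(0.00622 + 0.00885) = 0.123, so δw = 51.6.
Q = w + r + q: δQ = √(δw² + δr² + δq²) = √(2660 + 144 + 59.3) = 53.5

53.5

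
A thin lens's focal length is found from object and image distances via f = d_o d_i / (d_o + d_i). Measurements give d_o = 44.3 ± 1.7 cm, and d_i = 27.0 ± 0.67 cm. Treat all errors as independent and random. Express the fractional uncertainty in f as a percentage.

2.12%

∂f/∂d_o = (d_i/(d_o+d_i))² = 0.143;  ∂f/∂d_i = (d_o/(d_o+d_i))² = 0.386
δf = √((∂f/∂d_o · δd_o)² + (∂f/∂d_i · δd_i)²) = √(0.0594 + 0.0669) = 0.355 cm
f = 16.8 cm, so δf/f = 0.355/16.8 = 0.0212.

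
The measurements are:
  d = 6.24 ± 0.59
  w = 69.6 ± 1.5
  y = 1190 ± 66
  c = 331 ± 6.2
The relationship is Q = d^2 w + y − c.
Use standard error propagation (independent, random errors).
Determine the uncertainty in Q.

520

Let p = d^2·w = 2710. δp/p = √((2·δd/d)² + (1·δw/w)²) = √(0.0358 + 0.000464) = 0.190, so δp = 516.
Q = p + y − c: δQ = √(δp² + δy² + δc²) = √(2.66e+05 + 4360 + 38.4) = 520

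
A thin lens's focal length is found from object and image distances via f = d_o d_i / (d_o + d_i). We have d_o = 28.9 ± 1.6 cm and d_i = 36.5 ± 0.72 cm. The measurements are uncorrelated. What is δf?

0.518 cm

∂f/∂d_o = (d_i/(d_o+d_i))² = 0.311;  ∂f/∂d_i = (d_o/(d_o+d_i))² = 0.195
δf = √((∂f/∂d_o · δd_o)² + (∂f/∂d_i · δd_i)²) = √(0.248 + 0.0198) = 0.518 cm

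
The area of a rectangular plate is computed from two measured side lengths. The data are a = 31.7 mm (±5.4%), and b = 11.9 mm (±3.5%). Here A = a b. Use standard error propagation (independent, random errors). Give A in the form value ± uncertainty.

377 ± 24.3 mm^2

Since A is a product/quotient, work with relative uncertainties:
  (1·δa/a)² = (1×0.0540)² = 0.00292;  (1·δb/b)² = (1×0.0350)² = 0.00123
δA/A = √(0.00414) = 0.0644
A = 377 mm^2, so δA = 0.0644 × 377 = 24.3 mm^2.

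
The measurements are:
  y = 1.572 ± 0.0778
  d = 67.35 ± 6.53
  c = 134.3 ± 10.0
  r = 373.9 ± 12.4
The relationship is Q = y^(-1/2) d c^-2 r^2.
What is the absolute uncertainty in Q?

Since Q is a product/quotient, work with relative uncertainties:
  (−½·δy/y)² = (-0.5×0.0495)² = 0.000612;  (1·δd/d)² = (1×0.0970)² = 0.00940;  (-2·δc/c)² = (-2×0.0745)² = 0.0222;  (2·δr/r)² = (2×0.0332)² = 0.00440
δQ/Q = √(0.0366) = 0.191
Q = 416.4, so δQ = 0.191 × 416.4 = 79.6.

79.6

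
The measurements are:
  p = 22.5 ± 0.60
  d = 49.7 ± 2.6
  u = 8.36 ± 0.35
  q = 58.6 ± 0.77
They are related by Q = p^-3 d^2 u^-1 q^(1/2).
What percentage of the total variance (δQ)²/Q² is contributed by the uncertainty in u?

9.16%

(δQ/Q)² = (-3·δp/p)² + (2·δd/d)² + (-1·δu/u)² + (½·δq/q)²
  p term: (-3×0.0267)² = 0.00640
  d term: (2×0.0523)² = 0.0109
  u term: (-1×0.0419)² = 0.00175
  q term: (0.5×0.0131)² = 4.32e-05
Total = 0.0191. Share from u = 0.00175/0.0191 = 0.0916.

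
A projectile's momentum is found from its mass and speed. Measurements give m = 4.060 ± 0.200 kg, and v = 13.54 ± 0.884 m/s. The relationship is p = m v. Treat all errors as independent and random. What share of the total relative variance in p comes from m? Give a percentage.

(δp/p)² = (1·δm/m)² + (1·δv/v)²
  m term: (1×0.0493)² = 0.00243
  v term: (1×0.0653)² = 0.00426
Total = 0.00669. Share from m = 0.00243/0.00669 = 0.363.

36.3%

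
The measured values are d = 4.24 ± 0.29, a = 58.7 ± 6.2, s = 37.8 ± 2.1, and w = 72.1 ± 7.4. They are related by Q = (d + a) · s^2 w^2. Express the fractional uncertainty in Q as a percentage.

Let u = d + a = 62.9. δu = √(δd² + δa²) = √(0.0841 + 38.4) = 6.21, so δu/u = 0.0986.
Q is then a monomial in u, s, w:
δQ/Q = √((δu/u)² + (2·δs/s)² + (2·δw/w)²) = √(0.00972 + 0.0123 + 0.0421) = 0.253

25.3%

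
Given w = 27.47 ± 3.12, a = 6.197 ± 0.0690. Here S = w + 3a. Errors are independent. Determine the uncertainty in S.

3.13

S is a linear combination, so absolute uncertainties add in quadrature:
  (δw)² = 9.73;  (3·δa)² = 0.0428
δS = √(9.78) = 3.13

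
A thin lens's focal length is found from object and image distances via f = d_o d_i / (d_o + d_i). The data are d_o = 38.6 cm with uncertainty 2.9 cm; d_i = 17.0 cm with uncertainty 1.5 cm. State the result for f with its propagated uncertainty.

11.8 ± 0.772 cm

∂f/∂d_o = (d_i/(d_o+d_i))² = 0.0935;  ∂f/∂d_i = (d_o/(d_o+d_i))² = 0.482
δf = √((∂f/∂d_o · δd_o)² + (∂f/∂d_i · δd_i)²) = √(0.0735 + 0.523) = 0.772 cm
f = 11.8 cm.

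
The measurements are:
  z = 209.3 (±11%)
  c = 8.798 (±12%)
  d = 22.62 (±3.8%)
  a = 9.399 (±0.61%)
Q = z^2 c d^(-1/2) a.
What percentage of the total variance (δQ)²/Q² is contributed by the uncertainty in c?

(δQ/Q)² = (2·δz/z)² + (1·δc/c)² + (−½·δd/d)² + (1·δa/a)²
  z term: (2×0.110)² = 0.0484
  c term: (1×0.120)² = 0.0144
  d term: (-0.5×0.0380)² = 0.000361
  a term: (1×0.00610)² = 3.72e-05
Total = 0.0632. Share from c = 0.0144/0.0632 = 0.228.

22.8%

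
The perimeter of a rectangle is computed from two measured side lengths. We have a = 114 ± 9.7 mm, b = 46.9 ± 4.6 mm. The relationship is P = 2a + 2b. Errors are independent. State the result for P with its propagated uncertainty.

Sums and differences: (δP)² = Σ (cᵢ δxᵢ)².
  (2·δa)² = 376;  (2·δb)² = 84.6
δP = √(461) = 21.5 mm
P = 322 mm.

322 ± 21.5 mm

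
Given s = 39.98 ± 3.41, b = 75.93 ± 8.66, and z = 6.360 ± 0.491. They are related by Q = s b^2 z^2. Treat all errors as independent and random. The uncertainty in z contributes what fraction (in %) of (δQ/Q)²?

28.7%

(δQ/Q)² = (1·δs/s)² + (2·δb/b)² + (2·δz/z)²
  s term: (1×0.0853)² = 0.00727
  b term: (2×0.114)² = 0.0520
  z term: (2×0.0772)² = 0.0238
Total = 0.0831. Share from z = 0.0238/0.0831 = 0.287.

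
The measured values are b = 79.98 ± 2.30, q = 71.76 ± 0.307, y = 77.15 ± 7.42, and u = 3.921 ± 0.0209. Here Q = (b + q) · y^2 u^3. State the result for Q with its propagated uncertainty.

(5.445 ± 1.05) × 10^7

Let w = b + q = 151.7. δw = √(δb² + δq²) = √(5.29 + 0.0942) = 2.32, so δw/w = 0.0153.
Q is then a monomial in w, y, u:
δQ/Q = √((δw/w)² + (2·δy/y)² + (3·δu/u)²) = √(0.000234 + 0.0370 + 0.000256) = 0.194
Q = 5.445e+07, so δQ = 0.194 × 5.445e+07 = 1.05e+07.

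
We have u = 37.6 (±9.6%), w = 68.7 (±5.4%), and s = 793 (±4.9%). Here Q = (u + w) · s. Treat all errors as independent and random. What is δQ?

Let h = u + w = 106. δh = √(δu² + δw²) = √(13.0 + 13.8) = 5.18, so δh/h = 0.0487.
Q is then a monomial in h, s:
δQ/Q = √((δh/h)² + (1·δs/s)²) = √(0.00237 + 0.00240) = 0.0691
Q = 84300, so δQ = 0.0691 × 84300 = 5820.

5820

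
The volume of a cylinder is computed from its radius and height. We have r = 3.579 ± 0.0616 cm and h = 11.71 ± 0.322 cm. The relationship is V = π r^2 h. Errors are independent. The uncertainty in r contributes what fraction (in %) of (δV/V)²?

(δV/V)² = (2·δr/r)² + (1·δh/h)²
  r term: (2×0.0172)² = 0.00118
  h term: (1×0.0275)² = 0.000756
Total = 0.00194. Share from r = 0.00118/0.00194 = 0.610.

61.0%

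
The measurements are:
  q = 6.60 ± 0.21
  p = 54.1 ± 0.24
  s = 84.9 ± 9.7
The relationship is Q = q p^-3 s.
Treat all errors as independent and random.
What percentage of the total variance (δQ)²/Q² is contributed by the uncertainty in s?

91.6%

(δQ/Q)² = (1·δq/q)² + (-3·δp/p)² + (1·δs/s)²
  q term: (1×0.0318)² = 0.00101
  p term: (-3×0.00444)² = 0.000177
  s term: (1×0.114)² = 0.0131
Total = 0.0142. Share from s = 0.0131/0.0142 = 0.916.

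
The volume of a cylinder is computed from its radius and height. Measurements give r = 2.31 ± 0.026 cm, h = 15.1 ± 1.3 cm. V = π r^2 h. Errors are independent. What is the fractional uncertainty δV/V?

0.0890

Relative error in a monomial: (δV/V)² = Σ (nᵢ · δxᵢ/xᵢ)².
  (2·δr/r)² = (2×0.0113)² = 0.000507;  (1·δh/h)² = (1×0.0861)² = 0.00741
δV/V = √(0.00792) = 0.0890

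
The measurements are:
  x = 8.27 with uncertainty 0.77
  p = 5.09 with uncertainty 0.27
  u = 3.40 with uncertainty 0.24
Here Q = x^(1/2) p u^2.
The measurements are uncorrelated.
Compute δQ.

Relative error in a monomial: (δQ/Q)² = Σ (nᵢ · δxᵢ/xᵢ)².
  (½·δx/x)² = (0.5×0.0931)² = 0.00217;  (1·δp/p)² = (1×0.0530)² = 0.00281;  (2·δu/u)² = (2×0.0706)² = 0.0199
δQ/Q = √(0.0249) = 0.158
Q = 169, so δQ = 0.158 × 169 = 26.7.

26.7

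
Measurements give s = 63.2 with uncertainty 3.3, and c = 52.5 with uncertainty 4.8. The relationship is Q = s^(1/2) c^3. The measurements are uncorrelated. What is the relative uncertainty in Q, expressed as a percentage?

Each factor contributes (exponent × relative error)² to (δQ/Q)²:
  (½·δs/s)² = (0.5×0.0522)² = 0.000682;  (3·δc/c)² = (3×0.0914)² = 0.0752
δQ/Q = √(0.0759) = 0.276

27.6%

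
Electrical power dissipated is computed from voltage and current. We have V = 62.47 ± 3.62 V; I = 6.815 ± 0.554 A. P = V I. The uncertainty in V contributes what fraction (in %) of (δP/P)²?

33.7%

(δP/P)² = (1·δV/V)² + (1·δI/I)²
  V term: (1×0.0579)² = 0.00336
  I term: (1×0.0813)² = 0.00661
Total = 0.00997. Share from V = 0.00336/0.00997 = 0.337.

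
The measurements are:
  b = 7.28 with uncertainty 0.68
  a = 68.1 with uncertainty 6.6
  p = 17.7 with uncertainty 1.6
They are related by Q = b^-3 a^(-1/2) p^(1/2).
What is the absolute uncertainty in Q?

Relative error in a monomial: (δQ/Q)² = Σ (nᵢ · δxᵢ/xᵢ)².
  (-3·δb/b)² = (-3×0.0934)² = 0.0785;  (−½·δa/a)² = (-0.5×0.0969)² = 0.00235;  (½·δp/p)² = (0.5×0.0904)² = 0.00204
δQ/Q = √(0.0829) = 0.288
Q = 0.00132, so δQ = 0.288 × 0.00132 = 0.000380.

0.000380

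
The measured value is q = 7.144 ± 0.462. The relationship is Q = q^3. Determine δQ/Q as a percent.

Q ∝ q^3, so δQ/Q = |3| · δq/q = 3 × 0.0647 = 0.194.

19.4%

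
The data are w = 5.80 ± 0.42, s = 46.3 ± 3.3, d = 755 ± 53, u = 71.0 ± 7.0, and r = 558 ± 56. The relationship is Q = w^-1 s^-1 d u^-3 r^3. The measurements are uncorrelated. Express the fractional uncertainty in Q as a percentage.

44.0%

Since Q is a product/quotient, work with relative uncertainties:
  (-1·δw/w)² = (-1×0.0724)² = 0.00524;  (-1·δs/s)² = (-1×0.0713)² = 0.00508;  (1·δd/d)² = (1×0.0702)² = 0.00493;  (-3·δu/u)² = (-3×0.0986)² = 0.0875;  (3·δr/r)² = (3×0.100)² = 0.0906
δQ/Q = √(0.193) = 0.440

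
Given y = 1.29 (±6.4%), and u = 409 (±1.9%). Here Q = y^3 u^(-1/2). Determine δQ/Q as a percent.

Since Q is a product/quotient, work with relative uncertainties:
  (3·δy/y)² = (3×0.0640)² = 0.0369;  (−½·δu/u)² = (-0.5×0.0190)² = 9.02e-05
δQ/Q = √(0.0370) = 0.192

19.2%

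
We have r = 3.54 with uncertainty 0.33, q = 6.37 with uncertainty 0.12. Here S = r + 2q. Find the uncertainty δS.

0.408

Sums and differences: (δS)² = Σ (cᵢ δxᵢ)².
  (δr)² = 0.109;  (2·δq)² = 0.0576
δS = √(0.167) = 0.408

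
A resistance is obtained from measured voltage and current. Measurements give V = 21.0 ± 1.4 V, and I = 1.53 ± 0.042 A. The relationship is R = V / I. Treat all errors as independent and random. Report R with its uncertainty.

13.7 ± 0.990 Ω

For a monomial R ∝ V, I^-1, fractional errors add in quadrature:
  (1·δV/V)² = (1×0.0667)² = 0.00444;  (-1·δI/I)² = (-1×0.0275)² = 0.000754
δR/R = √(0.00520) = 0.0721
R = 13.7 Ω, so δR = 0.0721 × 13.7 = 0.990 Ω.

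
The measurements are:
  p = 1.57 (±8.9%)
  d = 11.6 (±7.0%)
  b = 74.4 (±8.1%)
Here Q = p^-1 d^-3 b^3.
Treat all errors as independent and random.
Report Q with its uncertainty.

168 ± 56.0

Q is a product of powers, so relative uncertainties combine in quadrature:
  (-1·δp/p)² = (-1×0.0890)² = 0.00792;  (-3·δd/d)² = (-3×0.0700)² = 0.0441;  (3·δb/b)² = (3×0.0810)² = 0.0590
δQ/Q = √(0.111) = 0.333
Q = 168, so δQ = 0.333 × 168 = 56.0.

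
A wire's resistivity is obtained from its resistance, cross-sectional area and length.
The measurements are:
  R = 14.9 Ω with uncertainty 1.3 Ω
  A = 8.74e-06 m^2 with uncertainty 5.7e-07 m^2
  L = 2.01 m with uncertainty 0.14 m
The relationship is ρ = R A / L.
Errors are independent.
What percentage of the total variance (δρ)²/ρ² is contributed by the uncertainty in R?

(δρ/ρ)² = (1·δR/R)² + (1·δA/A)² + (-1·δL/L)²
  R term: (1×0.0872)² = 0.00761
  A term: (1×0.0652)² = 0.00425
  L term: (-1×0.0697)² = 0.00485
Total = 0.0167. Share from R = 0.00761/0.0167 = 0.455.

45.5%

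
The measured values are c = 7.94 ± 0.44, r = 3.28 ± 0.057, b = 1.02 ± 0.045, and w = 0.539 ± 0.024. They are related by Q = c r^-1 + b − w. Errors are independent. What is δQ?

Let p = c·r^-1 = 2.42. δp/p = √((1·δc/c)² + (-1·δr/r)²) = √(0.00307 + 0.000302) = 0.0581, so δp = 0.141.
Q = p + b − w: δQ = √(δp² + δb² + δw²) = √(0.0198 + 0.00202 + 0.000576) = 0.150

0.150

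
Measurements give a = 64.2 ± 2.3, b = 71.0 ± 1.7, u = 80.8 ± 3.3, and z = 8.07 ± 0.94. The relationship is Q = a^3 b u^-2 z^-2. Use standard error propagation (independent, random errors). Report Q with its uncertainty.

44.2 ± 11.9

Products/powers → add relative errors in quadrature, weighted by exponent:
  (3·δa/a)² = (3×0.0358)² = 0.0116;  (1·δb/b)² = (1×0.0239)² = 0.000573;  (-2·δu/u)² = (-2×0.0408)² = 0.00667;  (-2·δz/z)² = (-2×0.116)² = 0.0543
δQ/Q = √(0.0731) = 0.270
Q = 44.2, so δQ = 0.270 × 44.2 = 11.9.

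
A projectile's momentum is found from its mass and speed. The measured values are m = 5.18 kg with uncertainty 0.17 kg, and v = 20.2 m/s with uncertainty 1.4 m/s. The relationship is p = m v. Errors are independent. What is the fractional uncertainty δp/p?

For a monomial p ∝ m, v, fractional errors add in quadrature:
  (1·δm/m)² = (1×0.0328)² = 0.00108;  (1·δv/v)² = (1×0.0693)² = 0.00480
δp/p = √(0.00588) = 0.0767

0.0767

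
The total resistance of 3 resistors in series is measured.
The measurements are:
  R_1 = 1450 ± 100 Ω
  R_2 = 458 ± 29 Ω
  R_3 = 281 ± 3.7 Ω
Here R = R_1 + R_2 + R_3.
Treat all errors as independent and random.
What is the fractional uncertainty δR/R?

Sums and differences: (δR)² = Σ (cᵢ δxᵢ)².
  (δR_1)² = 10000;  (δR_2)² = 841;  (δR_3)² = 13.7
δR = √(10900) = 104 Ω
R = 2190 Ω, so δR/R = 104/2190 = 0.0476.

0.0476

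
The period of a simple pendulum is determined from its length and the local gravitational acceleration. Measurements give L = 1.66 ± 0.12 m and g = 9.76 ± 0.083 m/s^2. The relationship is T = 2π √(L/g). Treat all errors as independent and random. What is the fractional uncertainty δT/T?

Since T is a product/quotient, work with relative uncertainties:
  (½·δL/L)² = (0.5×0.0723)² = 0.00131;  (−½·δg/g)² = (-0.5×0.00850)² = 1.81e-05
δT/T = √(0.00132) = 0.0364

0.0364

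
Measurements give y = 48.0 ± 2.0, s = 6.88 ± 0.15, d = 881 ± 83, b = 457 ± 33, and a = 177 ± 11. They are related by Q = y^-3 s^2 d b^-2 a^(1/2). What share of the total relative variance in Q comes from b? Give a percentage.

43.2%

(δQ/Q)² = (-3·δy/y)² + (2·δs/s)² + (1·δd/d)² + (-2·δb/b)² + (½·δa/a)²
  y term: (-3×0.0417)² = 0.0156
  s term: (2×0.0218)² = 0.00190
  d term: (1×0.0942)² = 0.00888
  b term: (-2×0.0722)² = 0.0209
  a term: (0.5×0.0621)² = 0.000966
Total = 0.0482. Share from b = 0.0209/0.0482 = 0.432.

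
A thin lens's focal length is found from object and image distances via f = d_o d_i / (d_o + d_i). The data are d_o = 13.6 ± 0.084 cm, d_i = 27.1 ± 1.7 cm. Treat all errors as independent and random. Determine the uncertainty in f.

0.193 cm

∂f/∂d_o = (d_i/(d_o+d_i))² = 0.443;  ∂f/∂d_i = (d_o/(d_o+d_i))² = 0.112
δf = √((∂f/∂d_o · δd_o)² + (∂f/∂d_i · δd_i)²) = √(0.00139 + 0.0360) = 0.193 cm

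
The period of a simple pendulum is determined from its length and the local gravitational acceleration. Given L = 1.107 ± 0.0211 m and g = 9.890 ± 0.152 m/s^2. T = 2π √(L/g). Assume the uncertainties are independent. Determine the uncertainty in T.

0.0257 s

T is a product of powers, so relative uncertainties combine in quadrature:
  (½·δL/L)² = (0.5×0.0191)² = 9.08e-05;  (−½·δg/g)² = (-0.5×0.0154)² = 5.91e-05
δT/T = √(0.000150) = 0.0122
T = 2.102 s, so δT = 0.0122 × 2.102 = 0.0257 s.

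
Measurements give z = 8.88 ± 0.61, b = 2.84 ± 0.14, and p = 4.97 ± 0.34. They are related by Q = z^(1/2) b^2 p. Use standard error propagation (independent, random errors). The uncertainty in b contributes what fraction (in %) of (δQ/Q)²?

62.4%

(δQ/Q)² = (½·δz/z)² + (2·δb/b)² + (1·δp/p)²
  z term: (0.5×0.0687)² = 0.00118
  b term: (2×0.0493)² = 0.00972
  p term: (1×0.0684)² = 0.00468
Total = 0.0156. Share from b = 0.00972/0.0156 = 0.624.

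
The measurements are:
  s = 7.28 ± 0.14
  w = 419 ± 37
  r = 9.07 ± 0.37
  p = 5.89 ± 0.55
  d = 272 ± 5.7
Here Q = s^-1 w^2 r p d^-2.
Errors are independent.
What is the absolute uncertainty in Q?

Each factor contributes (exponent × relative error)² to (δQ/Q)²:
  (-1·δs/s)² = (-1×0.0192)² = 0.000370;  (2·δw/w)² = (2×0.0883)² = 0.0312;  (1·δr/r)² = (1×0.0408)² = 0.00166;  (1·δp/p)² = (1×0.0934)² = 0.00872;  (-2·δd/d)² = (-2×0.0210)² = 0.00176
δQ/Q = √(0.0437) = 0.209
Q = 17.4, so δQ = 0.209 × 17.4 = 3.64.

3.64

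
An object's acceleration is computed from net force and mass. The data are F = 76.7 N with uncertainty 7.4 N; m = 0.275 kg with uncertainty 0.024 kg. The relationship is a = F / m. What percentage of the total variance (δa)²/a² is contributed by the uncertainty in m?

45.0%

(δa/a)² = (1·δF/F)² + (-1·δm/m)²
  F term: (1×0.0965)² = 0.00931
  m term: (-1×0.0873)² = 0.00762
Total = 0.0169. Share from m = 0.00762/0.0169 = 0.450.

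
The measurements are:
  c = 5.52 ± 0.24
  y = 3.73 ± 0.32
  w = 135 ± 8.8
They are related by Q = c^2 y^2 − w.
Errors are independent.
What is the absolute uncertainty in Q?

82.0

Let p = c^2·y^2 = 424. δp/p = √((2·δc/c)² + (2·δy/y)²) = √(0.00756 + 0.0294) = 0.192, so δp = 81.5.
Q = p − w: δQ = √(δp² + δw²) = √(6650 + 77.4) = 82.0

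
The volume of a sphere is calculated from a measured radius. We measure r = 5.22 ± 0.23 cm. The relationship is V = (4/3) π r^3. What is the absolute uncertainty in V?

78.8 cm^3

V ∝ r^3, so δV/V = |3| · δr/r = 3 × 0.0441 = 0.132.
V = 596 cm^3, so δV = 0.132 × 596 = 78.8 cm^3.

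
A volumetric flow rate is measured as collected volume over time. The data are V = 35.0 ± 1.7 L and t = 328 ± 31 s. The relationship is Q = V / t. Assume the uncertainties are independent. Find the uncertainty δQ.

0.0113 L/s

Q is a product of powers, so relative uncertainties combine in quadrature:
  (1·δV/V)² = (1×0.0486)² = 0.00236;  (-1·δt/t)² = (-1×0.0945)² = 0.00893
δQ/Q = √(0.0113) = 0.106
Q = 0.107 L/s, so δQ = 0.106 × 0.107 = 0.0113 L/s.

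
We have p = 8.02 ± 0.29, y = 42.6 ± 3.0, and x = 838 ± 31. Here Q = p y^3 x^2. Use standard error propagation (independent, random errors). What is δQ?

9.87e+10

Products/powers → add relative errors in quadrature, weighted by exponent:
  (1·δp/p)² = (1×0.0362)² = 0.00131;  (3·δy/y)² = (3×0.0704)² = 0.0446;  (2·δx/x)² = (2×0.0370)² = 0.00547
δQ/Q = √(0.0514) = 0.227
Q = 4.35e+11, so δQ = 0.227 × 4.35e+11 = 9.87e+10.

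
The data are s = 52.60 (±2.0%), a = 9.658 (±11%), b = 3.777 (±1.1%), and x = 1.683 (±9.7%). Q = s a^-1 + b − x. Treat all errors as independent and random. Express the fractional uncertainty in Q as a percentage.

8.38%

Let p = s·a^-1 = 5.446. δp/p = √((1·δs/s)² + (-1·δa/a)²) = √(0.000400 + 0.0121) = 0.112, so δp = 0.609.
Q = p + b − x: δQ = √(δp² + δb² + δx²) = √(0.371 + 0.00173 + 0.0267) = 0.632
Q = 7.540, so δQ/Q = 0.632/7.540 = 0.0838.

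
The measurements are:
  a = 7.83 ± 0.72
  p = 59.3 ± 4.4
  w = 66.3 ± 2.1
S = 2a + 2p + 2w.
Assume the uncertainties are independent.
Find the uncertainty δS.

9.86

For a sum/difference, combine absolute errors in quadrature:
  (2·δa)² = 2.07;  (2·δp)² = 77.4;  (2·δw)² = 17.6
δS = √(97.2) = 9.86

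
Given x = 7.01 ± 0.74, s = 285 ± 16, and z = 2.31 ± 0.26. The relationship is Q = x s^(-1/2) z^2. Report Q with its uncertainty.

Each factor contributes (exponent × relative error)² to (δQ/Q)²:
  (1·δx/x)² = (1×0.106)² = 0.0111;  (−½·δs/s)² = (-0.5×0.0561)² = 0.000788;  (2·δz/z)² = (2×0.113)² = 0.0507
δQ/Q = √(0.0626) = 0.250
Q = 2.22, so δQ = 0.250 × 2.22 = 0.554.

2.22 ± 0.554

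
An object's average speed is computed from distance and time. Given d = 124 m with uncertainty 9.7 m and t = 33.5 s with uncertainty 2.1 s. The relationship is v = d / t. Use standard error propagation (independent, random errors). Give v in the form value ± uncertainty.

For a monomial v ∝ d, t^-1, fractional errors add in quadrature:
  (1·δd/d)² = (1×0.0782)² = 0.00612;  (-1·δt/t)² = (-1×0.0627)² = 0.00393
δv/v = √(0.0100) = 0.100
v = 3.70 m/s, so δv = 0.100 × 3.70 = 0.371 m/s.

3.70 ± 0.371 m/s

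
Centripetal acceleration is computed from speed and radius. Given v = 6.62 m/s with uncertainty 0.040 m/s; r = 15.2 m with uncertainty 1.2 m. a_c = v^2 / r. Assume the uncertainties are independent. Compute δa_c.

0.230 m/s^2

Products/powers → add relative errors in quadrature, weighted by exponent:
  (2·δv/v)² = (2×0.00604)² = 0.000146;  (-1·δr/r)² = (-1×0.0789)² = 0.00623
δa_c/a_c = √(0.00638) = 0.0799
a_c = 2.88 m/s^2, so δa_c = 0.0799 × 2.88 = 0.230 m/s^2.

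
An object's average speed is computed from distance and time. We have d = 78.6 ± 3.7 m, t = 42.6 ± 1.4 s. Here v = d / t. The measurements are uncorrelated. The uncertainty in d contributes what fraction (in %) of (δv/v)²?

(δv/v)² = (1·δd/d)² + (-1·δt/t)²
  d term: (1×0.0471)² = 0.00222
  t term: (-1×0.0329)² = 0.00108
Total = 0.00330. Share from d = 0.00222/0.00330 = 0.672.

67.2%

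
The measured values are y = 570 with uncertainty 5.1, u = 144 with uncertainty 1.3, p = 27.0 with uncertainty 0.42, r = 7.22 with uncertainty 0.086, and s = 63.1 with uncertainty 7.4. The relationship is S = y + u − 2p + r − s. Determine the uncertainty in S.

Each term contributes (cᵢ δxᵢ)² to (δS)²:
  (δy)² = 26.0;  (δu)² = 1.69;  (2·δp)² = 0.706;  (δr)² = 0.00740;  (δs)² = 54.8
δS = √(83.2) = 9.12

9.12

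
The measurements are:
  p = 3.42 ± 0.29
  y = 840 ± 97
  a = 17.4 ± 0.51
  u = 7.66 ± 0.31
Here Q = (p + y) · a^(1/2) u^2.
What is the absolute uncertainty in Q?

Let w = p + y = 843. δw = √(δp² + δy²) = √(0.0841 + 9410) = 97.0, so δw/w = 0.115.
Q is then a monomial in w, a, u:
δQ/Q = √((δw/w)² + (½·δa/a)² + (2·δu/u)²) = √(0.0132 + 0.000215 + 0.00655) = 0.141
Q = 2.06e+05, so δQ = 0.141 × 2.06e+05 = 29200.

29200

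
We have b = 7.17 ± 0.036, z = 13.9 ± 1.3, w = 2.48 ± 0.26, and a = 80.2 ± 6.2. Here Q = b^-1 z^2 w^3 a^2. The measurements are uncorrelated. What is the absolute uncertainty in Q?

Each factor contributes (exponent × relative error)² to (δQ/Q)²:
  (-1·δb/b)² = (-1×0.00502)² = 2.52e-05;  (2·δz/z)² = (2×0.0935)² = 0.0350;  (3·δw/w)² = (3×0.105)² = 0.0989;  (2·δa/a)² = (2×0.0773)² = 0.0239
δQ/Q = √(0.158) = 0.397
Q = 2.64e+06, so δQ = 0.397 × 2.64e+06 = 1.05e+06.

1.05e+06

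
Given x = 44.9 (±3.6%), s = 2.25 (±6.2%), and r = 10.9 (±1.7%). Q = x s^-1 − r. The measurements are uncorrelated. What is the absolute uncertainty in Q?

Let p = x·s^-1 = 20.0. δp/p = √((1·δx/x)² + (-1·δs/s)²) = √(0.00130 + 0.00384) = 0.0717, so δp = 1.43.
Q = p − r: δQ = √(δp² + δr²) = √(2.05 + 0.0343) = 1.44

1.44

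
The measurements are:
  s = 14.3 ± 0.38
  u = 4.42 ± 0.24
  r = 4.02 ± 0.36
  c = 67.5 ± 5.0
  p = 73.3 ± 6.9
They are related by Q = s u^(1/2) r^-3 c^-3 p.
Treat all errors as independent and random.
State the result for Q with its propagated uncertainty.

Since Q is a product/quotient, work with relative uncertainties:
  (1·δs/s)² = (1×0.0266)² = 0.000706;  (½·δu/u)² = (0.5×0.0543)² = 0.000737;  (-3·δr/r)² = (-3×0.0896)² = 0.0722;  (-3·δc/c)² = (-3×0.0741)² = 0.0494;  (1·δp/p)² = (1×0.0941)² = 0.00886
δQ/Q = √(0.132) = 0.363
Q = 0.000110, so δQ = 0.363 × 0.000110 = 4.01e-05.

(1.10 ± 0.401) × 10^-4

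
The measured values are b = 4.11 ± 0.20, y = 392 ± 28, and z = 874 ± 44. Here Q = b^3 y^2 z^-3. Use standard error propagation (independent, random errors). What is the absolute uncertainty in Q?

0.00406

Relative error in a monomial: (δQ/Q)² = Σ (nᵢ · δxᵢ/xᵢ)².
  (3·δb/b)² = (3×0.0487)² = 0.0213;  (2·δy/y)² = (2×0.0714)² = 0.0204;  (-3·δz/z)² = (-3×0.0503)² = 0.0228
δQ/Q = √(0.0645) = 0.254
Q = 0.0160, so δQ = 0.254 × 0.0160 = 0.00406.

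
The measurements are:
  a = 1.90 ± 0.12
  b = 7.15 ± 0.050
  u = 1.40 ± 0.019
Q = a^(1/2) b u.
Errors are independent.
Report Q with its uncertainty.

Since Q is a product/quotient, work with relative uncertainties:
  (½·δa/a)² = (0.5×0.0632)² = 0.000997;  (1·δb/b)² = (1×0.00699)² = 4.89e-05;  (1·δu/u)² = (1×0.0136)² = 0.000184
δQ/Q = √(0.00123) = 0.0351
Q = 13.8, so δQ = 0.0351 × 13.8 = 0.484.

13.8 ± 0.484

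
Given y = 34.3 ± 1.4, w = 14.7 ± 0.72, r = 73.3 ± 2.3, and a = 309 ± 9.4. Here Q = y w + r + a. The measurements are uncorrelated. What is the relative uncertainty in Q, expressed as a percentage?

3.79%

Let p = y·w = 504. δp/p = √((1·δy/y)² + (1·δw/w)²) = √(0.00167 + 0.00240) = 0.0638, so δp = 32.1.
Q = p + r + a: δQ = √(δp² + δr² + δa²) = √(1030 + 5.29 + 88.4) = 33.6
Q = 887, so δQ/Q = 33.6/887 = 0.0379.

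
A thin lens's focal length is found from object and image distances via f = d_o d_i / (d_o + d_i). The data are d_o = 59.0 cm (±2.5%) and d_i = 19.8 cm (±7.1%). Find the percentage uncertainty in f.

∂f/∂d_o = (d_i/(d_o+d_i))² = 0.0631;  ∂f/∂d_i = (d_o/(d_o+d_i))² = 0.561
δf = √((∂f/∂d_o · δd_o)² + (∂f/∂d_i · δd_i)²) = √(0.00867 + 0.621) = 0.794 cm
f = 14.8 cm, so δf/f = 0.794/14.8 = 0.0535.

5.35%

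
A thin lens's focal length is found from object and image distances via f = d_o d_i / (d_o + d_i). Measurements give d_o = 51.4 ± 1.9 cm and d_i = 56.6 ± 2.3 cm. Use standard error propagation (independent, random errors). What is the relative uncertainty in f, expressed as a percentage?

∂f/∂d_o = (d_i/(d_o+d_i))² = 0.275;  ∂f/∂d_i = (d_o/(d_o+d_i))² = 0.227
δf = √((∂f/∂d_o · δd_o)² + (∂f/∂d_i · δd_i)²) = √(0.272 + 0.271) = 0.737 cm
f = 26.9 cm, so δf/f = 0.737/26.9 = 0.0274.

2.74%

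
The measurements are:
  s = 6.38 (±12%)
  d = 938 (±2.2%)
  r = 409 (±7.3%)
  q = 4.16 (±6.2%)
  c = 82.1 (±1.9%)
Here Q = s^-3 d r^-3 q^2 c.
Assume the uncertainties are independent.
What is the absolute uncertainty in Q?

Q is a product of powers, so relative uncertainties combine in quadrature:
  (-3·δs/s)² = (-3×0.120)² = 0.130;  (1·δd/d)² = (1×0.0220)² = 0.000484;  (-3·δr/r)² = (-3×0.0730)² = 0.0480;  (2·δq/q)² = (2×0.0620)² = 0.0154;  (1·δc/c)² = (1×0.0190)² = 0.000361
δQ/Q = √(0.194) = 0.440
Q = 7.5e-05, so δQ = 0.440 × 7.5e-05 = 3.3e-05.

3.3e-05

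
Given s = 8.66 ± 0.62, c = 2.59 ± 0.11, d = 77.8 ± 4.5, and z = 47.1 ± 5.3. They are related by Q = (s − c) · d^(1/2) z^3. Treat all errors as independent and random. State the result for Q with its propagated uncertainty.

Let u = s − c = 6.07. δu = √(δs² + δc²) = √(0.384 + 0.0121) = 0.630, so δu/u = 0.104.
Q is then a monomial in u, d, z:
δQ/Q = √((δu/u)² + (½·δd/d)² + (3·δz/z)²) = √(0.0108 + 0.000836 + 0.114) = 0.354
Q = 5.59e+06, so δQ = 0.354 × 5.59e+06 = 1.98e+06.

(5.59 ± 1.98) × 10^6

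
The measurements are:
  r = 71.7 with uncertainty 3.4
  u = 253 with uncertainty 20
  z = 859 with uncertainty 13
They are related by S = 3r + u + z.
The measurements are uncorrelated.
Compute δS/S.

0.0195

Sums and differences: (δS)² = Σ (cᵢ δxᵢ)².
  (3·δr)² = 104;  (δu)² = 400;  (δz)² = 169
δS = √(673) = 25.9
S = 1330, so δS/S = 25.9/1330 = 0.0195.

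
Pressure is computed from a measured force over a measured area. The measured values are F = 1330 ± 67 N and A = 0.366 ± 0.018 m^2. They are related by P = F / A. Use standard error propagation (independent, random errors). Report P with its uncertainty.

Products/powers → add relative errors in quadrature, weighted by exponent:
  (1·δF/F)² = (1×0.0504)² = 0.00254;  (-1·δA/A)² = (-1×0.0492)² = 0.00242
δP/P = √(0.00496) = 0.0704
P = 3630 Pa, so δP = 0.0704 × 3630 = 256 Pa.

3630 ± 256 Pa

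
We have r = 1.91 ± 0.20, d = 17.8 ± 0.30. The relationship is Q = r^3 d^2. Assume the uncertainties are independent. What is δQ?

For a monomial Q ∝ r^3, d^2, fractional errors add in quadrature:
  (3·δr/r)² = (3×0.105)² = 0.0987;  (2·δd/d)² = (2×0.0169)² = 0.00114
δQ/Q = √(0.0998) = 0.316
Q = 2210, so δQ = 0.316 × 2210 = 697.

697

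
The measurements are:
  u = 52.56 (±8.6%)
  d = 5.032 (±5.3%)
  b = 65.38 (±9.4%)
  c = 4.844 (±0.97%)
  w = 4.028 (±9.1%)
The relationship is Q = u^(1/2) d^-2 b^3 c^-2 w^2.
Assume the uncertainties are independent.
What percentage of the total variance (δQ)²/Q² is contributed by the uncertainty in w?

(δQ/Q)² = (½·δu/u)² + (-2·δd/d)² + (3·δb/b)² + (-2·δc/c)² + (2·δw/w)²
  u term: (0.5×0.0860)² = 0.00185
  d term: (-2×0.0530)² = 0.0112
  b term: (3×0.0940)² = 0.0795
  c term: (-2×0.00970)² = 0.000376
  w term: (2×0.0910)² = 0.0331
Total = 0.126. Share from w = 0.0331/0.126 = 0.263.

26.3%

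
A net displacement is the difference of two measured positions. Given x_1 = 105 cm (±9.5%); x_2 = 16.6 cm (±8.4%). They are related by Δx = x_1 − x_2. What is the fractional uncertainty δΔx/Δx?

0.114

Each term contributes (cᵢ δxᵢ)² to (δΔx)²:
  (δx_1)² = 99.5;  (δx_2)² = 1.94
δΔx = √(101) = 10.1 cm
Δx = 88.4 cm, so δΔx/Δx = 10.1/88.4 = 0.114.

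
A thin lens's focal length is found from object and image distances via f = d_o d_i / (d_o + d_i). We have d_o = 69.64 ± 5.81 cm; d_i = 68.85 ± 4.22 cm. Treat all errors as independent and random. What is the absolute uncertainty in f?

∂f/∂d_o = (d_i/(d_o+d_i))² = 0.247;  ∂f/∂d_i = (d_o/(d_o+d_i))² = 0.253
δf = √((∂f/∂d_o · δd_o)² + (∂f/∂d_i · δd_i)²) = √(2.06 + 1.14) = 1.79 cm

1.79 cm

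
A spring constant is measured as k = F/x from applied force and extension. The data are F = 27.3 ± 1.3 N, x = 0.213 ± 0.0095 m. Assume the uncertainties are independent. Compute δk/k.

0.0652

For a monomial k ∝ F, x^-1, fractional errors add in quadrature:
  (1·δF/F)² = (1×0.0476)² = 0.00227;  (-1·δx/x)² = (-1×0.0446)² = 0.00199
δk/k = √(0.00426) = 0.0652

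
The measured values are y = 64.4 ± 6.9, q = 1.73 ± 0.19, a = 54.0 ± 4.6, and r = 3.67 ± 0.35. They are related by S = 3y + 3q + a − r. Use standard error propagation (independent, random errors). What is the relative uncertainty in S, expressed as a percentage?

8.53%

For a sum/difference, combine absolute errors in quadrature:
  (3·δy)² = 428;  (3·δq)² = 0.325;  (δa)² = 21.2;  (δr)² = 0.122
δS = √(450) = 21.2
S = 249, so δS/S = 21.2/249 = 0.0853.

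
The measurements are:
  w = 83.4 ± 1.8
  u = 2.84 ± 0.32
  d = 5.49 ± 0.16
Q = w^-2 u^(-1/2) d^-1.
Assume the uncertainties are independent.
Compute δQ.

Since Q is a product/quotient, work with relative uncertainties:
  (-2·δw/w)² = (-2×0.0216)² = 0.00186;  (−½·δu/u)² = (-0.5×0.113)² = 0.00317;  (-1·δd/d)² = (-1×0.0291)² = 0.000849
δQ/Q = √(0.00589) = 0.0767
Q = 1.55e-05, so δQ = 0.0767 × 1.55e-05 = 1.19e-06.

1.19e-06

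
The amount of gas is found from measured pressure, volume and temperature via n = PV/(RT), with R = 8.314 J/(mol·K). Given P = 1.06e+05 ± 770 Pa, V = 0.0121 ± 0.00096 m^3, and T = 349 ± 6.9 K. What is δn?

Relative error in a monomial: (δn/n)² = Σ (nᵢ · δxᵢ/xᵢ)².
  (1·δP/P)² = (1×0.00726)² = 5.28e-05;  (1·δV/V)² = (1×0.0793)² = 0.00629;  (-1·δT/T)² = (-1×0.0198)² = 0.000391
δn/n = √(0.00674) = 0.0821
n = 0.442 mol, so δn = 0.0821 × 0.442 = 0.0363 mol.

0.0363 mol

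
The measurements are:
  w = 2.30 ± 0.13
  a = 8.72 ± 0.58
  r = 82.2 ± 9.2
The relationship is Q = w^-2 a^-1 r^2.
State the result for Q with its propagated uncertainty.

146 ± 38.0

Q is a product of powers, so relative uncertainties combine in quadrature:
  (-2·δw/w)² = (-2×0.0565)² = 0.0128;  (-1·δa/a)² = (-1×0.0665)² = 0.00442;  (2·δr/r)² = (2×0.112)² = 0.0501
δQ/Q = √(0.0673) = 0.259
Q = 146, so δQ = 0.259 × 146 = 38.0.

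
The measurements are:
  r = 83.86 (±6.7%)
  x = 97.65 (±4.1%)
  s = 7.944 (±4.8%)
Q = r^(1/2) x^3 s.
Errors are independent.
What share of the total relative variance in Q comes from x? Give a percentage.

81.5%

(δQ/Q)² = (½·δr/r)² + (3·δx/x)² + (1·δs/s)²
  r term: (0.5×0.0670)² = 0.00112
  x term: (3×0.0410)² = 0.0151
  s term: (1×0.0480)² = 0.00230
Total = 0.0186. Share from x = 0.0151/0.0186 = 0.815.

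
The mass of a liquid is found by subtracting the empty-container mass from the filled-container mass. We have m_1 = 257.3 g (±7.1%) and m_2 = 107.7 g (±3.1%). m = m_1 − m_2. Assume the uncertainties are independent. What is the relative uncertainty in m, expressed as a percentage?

12.4%

Sums and differences: (δm)² = Σ (cᵢ δxᵢ)².
  (δm_1)² = 334;  (δm_2)² = 11.1
δm = √(345) = 18.6 g
m = 149.6 g, so δm/m = 18.6/149.6 = 0.124.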